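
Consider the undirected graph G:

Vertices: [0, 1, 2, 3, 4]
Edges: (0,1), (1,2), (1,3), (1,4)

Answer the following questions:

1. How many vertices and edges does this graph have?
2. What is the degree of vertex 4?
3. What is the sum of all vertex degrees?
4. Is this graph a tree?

Count: 5 vertices, 4 edges.
Vertex 4 has neighbors [1], degree = 1.
Handshaking lemma: 2 * 4 = 8.
A graph is a tree iff it is connected and has exactly n-1 edges. This graph is connected (all 5 vertices in one component) and has 5-1 = 4 edges. It is a tree.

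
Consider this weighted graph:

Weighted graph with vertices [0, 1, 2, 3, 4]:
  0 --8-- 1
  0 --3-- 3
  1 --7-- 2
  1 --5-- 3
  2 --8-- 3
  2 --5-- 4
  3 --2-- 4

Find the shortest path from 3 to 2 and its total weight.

Using Dijkstra's algorithm from vertex 3:
Shortest path: 3 -> 4 -> 2
Total weight: 2 + 5 = 7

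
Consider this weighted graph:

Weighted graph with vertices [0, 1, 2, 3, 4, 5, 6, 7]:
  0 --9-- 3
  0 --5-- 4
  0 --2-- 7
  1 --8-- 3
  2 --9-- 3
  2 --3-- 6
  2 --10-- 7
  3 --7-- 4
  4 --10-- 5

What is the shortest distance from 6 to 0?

Using Dijkstra's algorithm from vertex 6:
Shortest path: 6 -> 2 -> 7 -> 0
Total weight: 3 + 10 + 2 = 15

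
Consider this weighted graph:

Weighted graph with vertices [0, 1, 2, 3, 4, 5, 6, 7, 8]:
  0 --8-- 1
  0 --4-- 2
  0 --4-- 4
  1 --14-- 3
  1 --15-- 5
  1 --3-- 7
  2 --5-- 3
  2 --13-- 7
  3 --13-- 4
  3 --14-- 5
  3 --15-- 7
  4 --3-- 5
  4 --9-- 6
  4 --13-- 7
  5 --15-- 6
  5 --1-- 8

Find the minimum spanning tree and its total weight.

Applying Kruskal's algorithm (sort edges by weight, add if no cycle):
  Add (5,8) w=1
  Add (1,7) w=3
  Add (4,5) w=3
  Add (0,4) w=4
  Add (0,2) w=4
  Add (2,3) w=5
  Add (0,1) w=8
  Add (4,6) w=9
  Skip (2,7) w=13 (creates cycle)
  Skip (3,4) w=13 (creates cycle)
  Skip (4,7) w=13 (creates cycle)
  Skip (1,3) w=14 (creates cycle)
  Skip (3,5) w=14 (creates cycle)
  Skip (1,5) w=15 (creates cycle)
  Skip (3,7) w=15 (creates cycle)
  Skip (5,6) w=15 (creates cycle)
MST weight = 37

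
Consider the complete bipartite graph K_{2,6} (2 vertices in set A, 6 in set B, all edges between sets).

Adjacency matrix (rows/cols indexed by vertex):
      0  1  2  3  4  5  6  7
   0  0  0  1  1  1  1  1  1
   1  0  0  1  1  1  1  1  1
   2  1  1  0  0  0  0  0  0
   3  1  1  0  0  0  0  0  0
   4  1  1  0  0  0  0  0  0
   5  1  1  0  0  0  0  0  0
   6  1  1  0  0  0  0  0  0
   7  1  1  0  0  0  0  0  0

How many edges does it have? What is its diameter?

K_{2,6} has 2 * 6 = 12 edges.
Any vertex reaches any opposite-side vertex in 1 step; same-side vertices reach in 2 steps via any opposite-side vertex.
Diameter = 2.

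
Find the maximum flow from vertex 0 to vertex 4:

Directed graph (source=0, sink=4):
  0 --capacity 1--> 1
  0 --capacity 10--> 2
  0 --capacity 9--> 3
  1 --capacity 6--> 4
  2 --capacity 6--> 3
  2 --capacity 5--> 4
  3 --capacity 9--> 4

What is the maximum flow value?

Computing max flow:
  Flow on (0->1): 1/1
  Flow on (0->2): 5/10
  Flow on (0->3): 9/9
  Flow on (1->4): 1/6
  Flow on (2->4): 5/5
  Flow on (3->4): 9/9
Maximum flow = 15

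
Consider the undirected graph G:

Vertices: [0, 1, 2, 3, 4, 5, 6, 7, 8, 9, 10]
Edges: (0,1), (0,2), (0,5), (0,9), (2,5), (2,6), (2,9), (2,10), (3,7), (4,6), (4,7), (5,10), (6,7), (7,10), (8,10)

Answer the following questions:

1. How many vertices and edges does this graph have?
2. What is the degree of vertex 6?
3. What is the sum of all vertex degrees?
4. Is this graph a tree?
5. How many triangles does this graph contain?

Count: 11 vertices, 15 edges.
Vertex 6 has neighbors [2, 4, 7], degree = 3.
Handshaking lemma: 2 * 15 = 30.
A tree on 11 vertices has 10 edges. This graph has 15 edges (5 extra). Not a tree.
Number of triangles = 4.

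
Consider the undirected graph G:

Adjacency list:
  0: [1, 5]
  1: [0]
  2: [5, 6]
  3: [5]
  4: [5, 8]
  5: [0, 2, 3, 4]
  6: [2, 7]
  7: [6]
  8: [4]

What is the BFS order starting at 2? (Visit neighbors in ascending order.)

BFS from vertex 2 (neighbors processed in ascending order):
Visit order: 2, 5, 6, 0, 3, 4, 7, 1, 8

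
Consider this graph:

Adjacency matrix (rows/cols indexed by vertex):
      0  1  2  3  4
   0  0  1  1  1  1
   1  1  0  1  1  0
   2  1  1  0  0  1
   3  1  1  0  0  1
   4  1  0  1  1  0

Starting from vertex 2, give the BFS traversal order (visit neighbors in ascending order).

BFS from vertex 2 (neighbors processed in ascending order):
Visit order: 2, 0, 1, 4, 3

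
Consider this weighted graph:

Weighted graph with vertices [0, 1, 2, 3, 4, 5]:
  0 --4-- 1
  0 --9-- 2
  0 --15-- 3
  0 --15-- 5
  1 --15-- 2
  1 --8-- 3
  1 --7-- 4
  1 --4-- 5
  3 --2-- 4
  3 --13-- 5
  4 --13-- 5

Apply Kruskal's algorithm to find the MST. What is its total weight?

Applying Kruskal's algorithm (sort edges by weight, add if no cycle):
  Add (3,4) w=2
  Add (0,1) w=4
  Add (1,5) w=4
  Add (1,4) w=7
  Skip (1,3) w=8 (creates cycle)
  Add (0,2) w=9
  Skip (3,5) w=13 (creates cycle)
  Skip (4,5) w=13 (creates cycle)
  Skip (0,3) w=15 (creates cycle)
  Skip (0,5) w=15 (creates cycle)
  Skip (1,2) w=15 (creates cycle)
MST weight = 26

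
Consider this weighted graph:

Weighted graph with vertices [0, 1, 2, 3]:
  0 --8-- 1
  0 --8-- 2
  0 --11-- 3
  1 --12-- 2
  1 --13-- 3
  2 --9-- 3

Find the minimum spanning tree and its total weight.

Applying Kruskal's algorithm (sort edges by weight, add if no cycle):
  Add (0,1) w=8
  Add (0,2) w=8
  Add (2,3) w=9
  Skip (0,3) w=11 (creates cycle)
  Skip (1,2) w=12 (creates cycle)
  Skip (1,3) w=13 (creates cycle)
MST weight = 25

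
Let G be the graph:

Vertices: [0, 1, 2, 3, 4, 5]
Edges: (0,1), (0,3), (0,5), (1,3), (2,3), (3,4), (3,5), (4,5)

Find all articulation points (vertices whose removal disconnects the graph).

An articulation point is a vertex whose removal disconnects the graph.
Articulation points: [3]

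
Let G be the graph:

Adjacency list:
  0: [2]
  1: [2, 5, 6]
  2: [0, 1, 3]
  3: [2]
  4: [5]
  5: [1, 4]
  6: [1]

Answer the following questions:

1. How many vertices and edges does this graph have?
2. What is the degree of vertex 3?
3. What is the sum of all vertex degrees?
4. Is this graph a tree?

Count: 7 vertices, 6 edges.
Vertex 3 has neighbors [2], degree = 1.
Handshaking lemma: 2 * 6 = 12.
A graph is a tree iff it is connected and has exactly n-1 edges. This graph is connected (all 7 vertices in one component) and has 7-1 = 6 edges. It is a tree.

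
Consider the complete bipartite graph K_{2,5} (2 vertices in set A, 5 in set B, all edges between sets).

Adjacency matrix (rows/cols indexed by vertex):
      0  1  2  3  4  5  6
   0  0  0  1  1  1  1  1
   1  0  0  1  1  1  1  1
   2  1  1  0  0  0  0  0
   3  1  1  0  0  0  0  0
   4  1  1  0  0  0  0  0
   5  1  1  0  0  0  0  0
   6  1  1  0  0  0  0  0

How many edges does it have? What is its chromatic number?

K_{2,5} has 2 * 5 = 10 edges.
Bipartite graphs have chromatic number 2 (color each partition differently).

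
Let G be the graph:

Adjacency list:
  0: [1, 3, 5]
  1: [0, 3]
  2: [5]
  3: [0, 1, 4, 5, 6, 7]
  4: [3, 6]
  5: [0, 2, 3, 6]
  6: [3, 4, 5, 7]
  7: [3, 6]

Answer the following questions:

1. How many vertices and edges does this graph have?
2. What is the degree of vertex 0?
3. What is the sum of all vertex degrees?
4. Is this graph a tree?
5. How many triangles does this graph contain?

Count: 8 vertices, 12 edges.
Vertex 0 has neighbors [1, 3, 5], degree = 3.
Handshaking lemma: 2 * 12 = 24.
A tree on 8 vertices has 7 edges. This graph has 12 edges (5 extra). Not a tree.
Number of triangles = 5.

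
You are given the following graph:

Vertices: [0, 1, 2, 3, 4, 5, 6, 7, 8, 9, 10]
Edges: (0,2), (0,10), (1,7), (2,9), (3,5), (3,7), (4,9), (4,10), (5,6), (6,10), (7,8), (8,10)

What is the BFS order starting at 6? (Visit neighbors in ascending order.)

BFS from vertex 6 (neighbors processed in ascending order):
Visit order: 6, 5, 10, 3, 0, 4, 8, 7, 2, 9, 1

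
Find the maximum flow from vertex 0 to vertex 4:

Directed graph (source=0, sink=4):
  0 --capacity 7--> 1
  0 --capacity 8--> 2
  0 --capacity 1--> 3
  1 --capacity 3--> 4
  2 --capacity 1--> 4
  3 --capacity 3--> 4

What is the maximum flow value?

Computing max flow:
  Flow on (0->1): 3/7
  Flow on (0->2): 1/8
  Flow on (0->3): 1/1
  Flow on (1->4): 3/3
  Flow on (2->4): 1/1
  Flow on (3->4): 1/3
Maximum flow = 5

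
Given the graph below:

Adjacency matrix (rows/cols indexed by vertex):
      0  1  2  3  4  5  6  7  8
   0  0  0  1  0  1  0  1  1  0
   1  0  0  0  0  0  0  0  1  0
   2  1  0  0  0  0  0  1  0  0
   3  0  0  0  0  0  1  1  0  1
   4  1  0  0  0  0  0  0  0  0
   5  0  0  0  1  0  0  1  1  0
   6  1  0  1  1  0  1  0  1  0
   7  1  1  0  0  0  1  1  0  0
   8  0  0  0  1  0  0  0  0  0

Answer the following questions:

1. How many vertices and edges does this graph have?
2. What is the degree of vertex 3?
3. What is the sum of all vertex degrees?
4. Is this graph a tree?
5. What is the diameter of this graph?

Count: 9 vertices, 12 edges.
Vertex 3 has neighbors [5, 6, 8], degree = 3.
Handshaking lemma: 2 * 12 = 24.
A tree on 9 vertices has 8 edges. This graph has 12 edges (4 extra). Not a tree.
Diameter (longest shortest path) = 4.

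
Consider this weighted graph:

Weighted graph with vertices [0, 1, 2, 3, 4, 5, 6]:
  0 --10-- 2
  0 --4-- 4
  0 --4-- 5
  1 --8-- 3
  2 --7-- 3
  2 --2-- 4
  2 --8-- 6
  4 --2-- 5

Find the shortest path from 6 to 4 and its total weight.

Using Dijkstra's algorithm from vertex 6:
Shortest path: 6 -> 2 -> 4
Total weight: 8 + 2 = 10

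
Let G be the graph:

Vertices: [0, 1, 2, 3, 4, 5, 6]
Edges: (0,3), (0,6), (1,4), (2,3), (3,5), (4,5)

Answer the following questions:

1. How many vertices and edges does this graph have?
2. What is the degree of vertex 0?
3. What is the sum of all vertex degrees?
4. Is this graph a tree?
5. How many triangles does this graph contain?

Count: 7 vertices, 6 edges.
Vertex 0 has neighbors [3, 6], degree = 2.
Handshaking lemma: 2 * 6 = 12.
A graph is a tree iff it is connected and has exactly n-1 edges. This graph is connected (all 7 vertices in one component) and has 7-1 = 6 edges. It is a tree.
Number of triangles = 0.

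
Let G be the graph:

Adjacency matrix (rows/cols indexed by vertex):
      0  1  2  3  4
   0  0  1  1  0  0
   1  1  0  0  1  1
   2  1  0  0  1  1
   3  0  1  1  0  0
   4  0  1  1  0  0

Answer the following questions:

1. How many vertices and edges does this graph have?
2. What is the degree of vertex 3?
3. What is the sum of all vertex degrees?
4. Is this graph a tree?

Count: 5 vertices, 6 edges.
Vertex 3 has neighbors [1, 2], degree = 2.
Handshaking lemma: 2 * 6 = 12.
A tree on 5 vertices has 4 edges. This graph has 6 edges (2 extra). Not a tree.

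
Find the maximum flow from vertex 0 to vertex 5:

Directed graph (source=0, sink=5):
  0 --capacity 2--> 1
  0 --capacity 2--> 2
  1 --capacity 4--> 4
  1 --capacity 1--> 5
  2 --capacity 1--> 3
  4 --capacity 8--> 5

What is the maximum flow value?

Computing max flow:
  Flow on (0->1): 2/2
  Flow on (1->4): 1/4
  Flow on (1->5): 1/1
  Flow on (4->5): 1/8
Maximum flow = 2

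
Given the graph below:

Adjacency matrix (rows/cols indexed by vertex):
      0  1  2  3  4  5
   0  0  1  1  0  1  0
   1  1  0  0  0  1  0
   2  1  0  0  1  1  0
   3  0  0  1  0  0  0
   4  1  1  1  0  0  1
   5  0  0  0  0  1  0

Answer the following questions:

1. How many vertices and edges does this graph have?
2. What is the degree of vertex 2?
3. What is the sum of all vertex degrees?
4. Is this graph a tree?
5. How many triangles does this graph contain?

Count: 6 vertices, 7 edges.
Vertex 2 has neighbors [0, 3, 4], degree = 3.
Handshaking lemma: 2 * 7 = 14.
A tree on 6 vertices has 5 edges. This graph has 7 edges (2 extra). Not a tree.
Number of triangles = 2.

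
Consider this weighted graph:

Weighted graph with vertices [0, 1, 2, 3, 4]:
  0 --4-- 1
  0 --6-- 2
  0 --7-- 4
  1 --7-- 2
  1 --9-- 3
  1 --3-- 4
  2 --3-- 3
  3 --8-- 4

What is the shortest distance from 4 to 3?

Using Dijkstra's algorithm from vertex 4:
Shortest path: 4 -> 3
Total weight: 8 = 8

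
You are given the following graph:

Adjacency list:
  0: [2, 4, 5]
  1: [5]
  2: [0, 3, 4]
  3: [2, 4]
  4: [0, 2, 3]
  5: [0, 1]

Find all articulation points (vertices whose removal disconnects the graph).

An articulation point is a vertex whose removal disconnects the graph.
Articulation points: [0, 5]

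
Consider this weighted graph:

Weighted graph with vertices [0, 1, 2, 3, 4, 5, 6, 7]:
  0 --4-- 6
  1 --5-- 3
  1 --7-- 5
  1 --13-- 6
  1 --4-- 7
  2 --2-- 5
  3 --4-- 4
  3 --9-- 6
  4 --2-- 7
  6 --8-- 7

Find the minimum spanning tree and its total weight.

Applying Kruskal's algorithm (sort edges by weight, add if no cycle):
  Add (2,5) w=2
  Add (4,7) w=2
  Add (0,6) w=4
  Add (1,7) w=4
  Add (3,4) w=4
  Skip (1,3) w=5 (creates cycle)
  Add (1,5) w=7
  Add (6,7) w=8
  Skip (3,6) w=9 (creates cycle)
  Skip (1,6) w=13 (creates cycle)
MST weight = 31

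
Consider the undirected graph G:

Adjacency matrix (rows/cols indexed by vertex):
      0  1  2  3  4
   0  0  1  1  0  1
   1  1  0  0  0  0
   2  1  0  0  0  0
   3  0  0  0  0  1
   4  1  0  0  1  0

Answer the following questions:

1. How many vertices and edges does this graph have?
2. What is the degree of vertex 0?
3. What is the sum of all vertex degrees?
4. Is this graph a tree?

Count: 5 vertices, 4 edges.
Vertex 0 has neighbors [1, 2, 4], degree = 3.
Handshaking lemma: 2 * 4 = 8.
A graph is a tree iff it is connected and has exactly n-1 edges. This graph is connected (all 5 vertices in one component) and has 5-1 = 4 edges. It is a tree.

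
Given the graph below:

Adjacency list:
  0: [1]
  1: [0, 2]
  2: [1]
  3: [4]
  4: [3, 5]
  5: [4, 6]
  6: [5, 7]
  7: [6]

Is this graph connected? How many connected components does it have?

Checking connectivity: the graph has 2 connected component(s).
Components: [[0, 1, 2], [3, 4, 5, 6, 7]]. The graph is NOT connected.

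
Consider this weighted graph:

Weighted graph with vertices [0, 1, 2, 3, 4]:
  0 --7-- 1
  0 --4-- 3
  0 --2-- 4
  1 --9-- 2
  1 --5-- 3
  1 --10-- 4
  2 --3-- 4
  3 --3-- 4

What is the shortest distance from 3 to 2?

Using Dijkstra's algorithm from vertex 3:
Shortest path: 3 -> 4 -> 2
Total weight: 3 + 3 = 6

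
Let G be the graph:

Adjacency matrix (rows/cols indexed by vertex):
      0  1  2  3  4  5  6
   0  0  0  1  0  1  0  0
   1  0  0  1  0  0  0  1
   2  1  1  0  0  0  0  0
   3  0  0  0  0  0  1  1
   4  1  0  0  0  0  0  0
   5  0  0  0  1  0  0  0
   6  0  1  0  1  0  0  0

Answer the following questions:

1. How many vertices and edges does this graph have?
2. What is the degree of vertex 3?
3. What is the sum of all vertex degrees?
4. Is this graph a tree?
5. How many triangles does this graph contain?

Count: 7 vertices, 6 edges.
Vertex 3 has neighbors [5, 6], degree = 2.
Handshaking lemma: 2 * 6 = 12.
A graph is a tree iff it is connected and has exactly n-1 edges. This graph is connected (all 7 vertices in one component) and has 7-1 = 6 edges. It is a tree.
Number of triangles = 0.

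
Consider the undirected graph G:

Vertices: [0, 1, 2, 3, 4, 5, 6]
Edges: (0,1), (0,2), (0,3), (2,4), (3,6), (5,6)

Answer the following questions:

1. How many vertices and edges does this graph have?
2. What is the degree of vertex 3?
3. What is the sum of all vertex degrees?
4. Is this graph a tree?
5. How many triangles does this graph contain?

Count: 7 vertices, 6 edges.
Vertex 3 has neighbors [0, 6], degree = 2.
Handshaking lemma: 2 * 6 = 12.
A graph is a tree iff it is connected and has exactly n-1 edges. This graph is connected (all 7 vertices in one component) and has 7-1 = 6 edges. It is a tree.
Number of triangles = 0.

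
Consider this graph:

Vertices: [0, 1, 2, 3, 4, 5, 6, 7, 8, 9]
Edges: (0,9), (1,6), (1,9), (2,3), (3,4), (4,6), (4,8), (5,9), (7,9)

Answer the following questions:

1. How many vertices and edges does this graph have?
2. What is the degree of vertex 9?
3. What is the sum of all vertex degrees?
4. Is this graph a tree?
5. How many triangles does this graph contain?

Count: 10 vertices, 9 edges.
Vertex 9 has neighbors [0, 1, 5, 7], degree = 4.
Handshaking lemma: 2 * 9 = 18.
A graph is a tree iff it is connected and has exactly n-1 edges. This graph is connected (all 10 vertices in one component) and has 10-1 = 9 edges. It is a tree.
Number of triangles = 0.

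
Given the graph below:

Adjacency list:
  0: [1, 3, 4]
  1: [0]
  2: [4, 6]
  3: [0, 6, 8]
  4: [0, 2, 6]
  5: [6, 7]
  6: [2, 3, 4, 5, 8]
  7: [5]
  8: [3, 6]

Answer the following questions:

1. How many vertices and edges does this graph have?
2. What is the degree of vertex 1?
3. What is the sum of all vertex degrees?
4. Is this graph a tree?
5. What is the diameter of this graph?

Count: 9 vertices, 11 edges.
Vertex 1 has neighbors [0], degree = 1.
Handshaking lemma: 2 * 11 = 22.
A tree on 9 vertices has 8 edges. This graph has 11 edges (3 extra). Not a tree.
Diameter (longest shortest path) = 5.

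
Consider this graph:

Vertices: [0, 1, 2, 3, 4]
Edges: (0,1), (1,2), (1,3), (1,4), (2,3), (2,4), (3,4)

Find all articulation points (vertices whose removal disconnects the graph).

An articulation point is a vertex whose removal disconnects the graph.
Articulation points: [1]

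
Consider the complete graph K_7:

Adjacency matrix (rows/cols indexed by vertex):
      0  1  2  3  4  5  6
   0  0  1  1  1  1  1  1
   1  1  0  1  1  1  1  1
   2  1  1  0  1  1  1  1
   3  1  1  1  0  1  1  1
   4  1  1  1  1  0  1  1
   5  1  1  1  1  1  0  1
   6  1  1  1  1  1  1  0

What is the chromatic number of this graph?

In K_7, every vertex is adjacent to every other vertex.
Each vertex needs a unique color.
Chromatic number = 7.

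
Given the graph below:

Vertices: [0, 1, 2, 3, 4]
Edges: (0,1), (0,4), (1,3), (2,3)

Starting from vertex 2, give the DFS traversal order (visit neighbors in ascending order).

DFS from vertex 2 (neighbors processed in ascending order):
Visit order: 2, 3, 1, 0, 4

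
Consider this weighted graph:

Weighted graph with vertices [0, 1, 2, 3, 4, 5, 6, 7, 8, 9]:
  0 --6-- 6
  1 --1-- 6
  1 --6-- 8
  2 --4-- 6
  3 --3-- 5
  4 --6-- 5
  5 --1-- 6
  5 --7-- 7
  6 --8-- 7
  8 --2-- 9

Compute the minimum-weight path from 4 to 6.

Using Dijkstra's algorithm from vertex 4:
Shortest path: 4 -> 5 -> 6
Total weight: 6 + 1 = 7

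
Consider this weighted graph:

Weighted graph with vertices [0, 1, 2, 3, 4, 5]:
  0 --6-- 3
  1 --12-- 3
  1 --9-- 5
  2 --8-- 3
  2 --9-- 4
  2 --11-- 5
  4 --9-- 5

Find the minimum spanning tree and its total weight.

Applying Kruskal's algorithm (sort edges by weight, add if no cycle):
  Add (0,3) w=6
  Add (2,3) w=8
  Add (1,5) w=9
  Add (2,4) w=9
  Add (4,5) w=9
  Skip (2,5) w=11 (creates cycle)
  Skip (1,3) w=12 (creates cycle)
MST weight = 41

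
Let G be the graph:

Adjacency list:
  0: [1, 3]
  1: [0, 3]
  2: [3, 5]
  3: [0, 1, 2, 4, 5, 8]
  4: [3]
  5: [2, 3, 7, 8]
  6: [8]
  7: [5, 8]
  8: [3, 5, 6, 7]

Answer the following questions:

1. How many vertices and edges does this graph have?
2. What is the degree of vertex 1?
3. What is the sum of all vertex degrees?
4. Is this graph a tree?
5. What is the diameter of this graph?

Count: 9 vertices, 12 edges.
Vertex 1 has neighbors [0, 3], degree = 2.
Handshaking lemma: 2 * 12 = 24.
A tree on 9 vertices has 8 edges. This graph has 12 edges (4 extra). Not a tree.
Diameter (longest shortest path) = 3.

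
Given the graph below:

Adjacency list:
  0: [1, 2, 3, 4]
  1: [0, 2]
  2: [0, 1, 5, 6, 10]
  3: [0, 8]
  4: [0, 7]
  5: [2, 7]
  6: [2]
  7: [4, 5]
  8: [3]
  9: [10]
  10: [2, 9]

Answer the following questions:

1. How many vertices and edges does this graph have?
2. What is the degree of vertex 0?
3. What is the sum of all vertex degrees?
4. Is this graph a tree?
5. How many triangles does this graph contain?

Count: 11 vertices, 12 edges.
Vertex 0 has neighbors [1, 2, 3, 4], degree = 4.
Handshaking lemma: 2 * 12 = 24.
A tree on 11 vertices has 10 edges. This graph has 12 edges (2 extra). Not a tree.
Number of triangles = 1.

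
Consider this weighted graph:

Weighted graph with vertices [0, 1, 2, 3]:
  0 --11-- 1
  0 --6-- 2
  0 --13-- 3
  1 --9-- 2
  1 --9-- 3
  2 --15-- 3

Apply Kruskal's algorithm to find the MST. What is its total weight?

Applying Kruskal's algorithm (sort edges by weight, add if no cycle):
  Add (0,2) w=6
  Add (1,2) w=9
  Add (1,3) w=9
  Skip (0,1) w=11 (creates cycle)
  Skip (0,3) w=13 (creates cycle)
  Skip (2,3) w=15 (creates cycle)
MST weight = 24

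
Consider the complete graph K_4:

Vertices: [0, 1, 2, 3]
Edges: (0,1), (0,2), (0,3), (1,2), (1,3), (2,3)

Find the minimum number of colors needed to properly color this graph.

In K_4, every vertex is adjacent to every other vertex.
Each vertex needs a unique color.
Chromatic number = 4.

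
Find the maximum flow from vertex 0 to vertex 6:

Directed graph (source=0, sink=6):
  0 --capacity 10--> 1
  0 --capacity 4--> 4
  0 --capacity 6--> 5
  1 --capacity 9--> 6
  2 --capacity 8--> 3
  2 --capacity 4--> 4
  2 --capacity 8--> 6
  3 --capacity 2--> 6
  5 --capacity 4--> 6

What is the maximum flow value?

Computing max flow:
  Flow on (0->1): 9/10
  Flow on (0->5): 4/6
  Flow on (1->6): 9/9
  Flow on (5->6): 4/4
Maximum flow = 13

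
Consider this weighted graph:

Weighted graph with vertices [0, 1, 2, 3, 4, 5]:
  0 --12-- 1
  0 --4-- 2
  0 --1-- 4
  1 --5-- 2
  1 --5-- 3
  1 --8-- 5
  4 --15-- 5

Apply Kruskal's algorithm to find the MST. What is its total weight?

Applying Kruskal's algorithm (sort edges by weight, add if no cycle):
  Add (0,4) w=1
  Add (0,2) w=4
  Add (1,3) w=5
  Add (1,2) w=5
  Add (1,5) w=8
  Skip (0,1) w=12 (creates cycle)
  Skip (4,5) w=15 (creates cycle)
MST weight = 23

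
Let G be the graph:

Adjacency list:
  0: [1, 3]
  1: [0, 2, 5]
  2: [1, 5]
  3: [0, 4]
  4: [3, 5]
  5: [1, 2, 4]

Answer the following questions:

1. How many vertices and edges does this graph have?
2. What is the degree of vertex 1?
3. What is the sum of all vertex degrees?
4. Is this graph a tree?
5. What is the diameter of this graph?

Count: 6 vertices, 7 edges.
Vertex 1 has neighbors [0, 2, 5], degree = 3.
Handshaking lemma: 2 * 7 = 14.
A tree on 6 vertices has 5 edges. This graph has 7 edges (2 extra). Not a tree.
Diameter (longest shortest path) = 3.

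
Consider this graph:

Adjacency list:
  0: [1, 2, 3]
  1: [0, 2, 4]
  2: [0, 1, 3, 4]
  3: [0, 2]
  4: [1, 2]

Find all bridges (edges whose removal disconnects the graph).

No bridges found. The graph is 2-edge-connected (no single edge removal disconnects it).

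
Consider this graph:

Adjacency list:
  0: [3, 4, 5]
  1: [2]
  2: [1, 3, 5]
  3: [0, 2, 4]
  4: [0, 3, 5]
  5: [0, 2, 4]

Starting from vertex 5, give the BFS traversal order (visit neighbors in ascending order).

BFS from vertex 5 (neighbors processed in ascending order):
Visit order: 5, 0, 2, 4, 3, 1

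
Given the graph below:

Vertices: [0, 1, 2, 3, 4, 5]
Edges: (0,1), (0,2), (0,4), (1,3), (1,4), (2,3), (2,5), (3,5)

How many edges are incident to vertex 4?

Vertex 4 has neighbors [0, 1], so deg(4) = 2.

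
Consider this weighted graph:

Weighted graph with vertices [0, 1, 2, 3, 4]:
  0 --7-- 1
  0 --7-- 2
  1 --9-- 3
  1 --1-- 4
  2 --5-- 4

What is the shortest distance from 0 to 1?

Using Dijkstra's algorithm from vertex 0:
Shortest path: 0 -> 1
Total weight: 7 = 7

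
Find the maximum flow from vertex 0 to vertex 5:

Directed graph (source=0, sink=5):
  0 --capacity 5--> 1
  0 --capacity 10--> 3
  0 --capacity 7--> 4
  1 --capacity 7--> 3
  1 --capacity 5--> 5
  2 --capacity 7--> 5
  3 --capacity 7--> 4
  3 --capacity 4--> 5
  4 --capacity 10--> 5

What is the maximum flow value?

Computing max flow:
  Flow on (0->1): 5/5
  Flow on (0->3): 10/10
  Flow on (0->4): 4/7
  Flow on (1->5): 5/5
  Flow on (3->4): 6/7
  Flow on (3->5): 4/4
  Flow on (4->5): 10/10
Maximum flow = 19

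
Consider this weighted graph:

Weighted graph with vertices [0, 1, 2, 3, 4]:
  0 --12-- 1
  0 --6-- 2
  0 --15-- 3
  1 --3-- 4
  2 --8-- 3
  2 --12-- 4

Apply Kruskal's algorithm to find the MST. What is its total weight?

Applying Kruskal's algorithm (sort edges by weight, add if no cycle):
  Add (1,4) w=3
  Add (0,2) w=6
  Add (2,3) w=8
  Add (0,1) w=12
  Skip (2,4) w=12 (creates cycle)
  Skip (0,3) w=15 (creates cycle)
MST weight = 29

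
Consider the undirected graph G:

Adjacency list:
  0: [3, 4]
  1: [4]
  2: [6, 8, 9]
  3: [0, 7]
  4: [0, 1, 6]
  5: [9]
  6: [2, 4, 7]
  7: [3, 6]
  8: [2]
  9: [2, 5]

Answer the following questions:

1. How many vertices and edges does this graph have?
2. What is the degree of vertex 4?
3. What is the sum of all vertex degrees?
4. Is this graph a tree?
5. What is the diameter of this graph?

Count: 10 vertices, 10 edges.
Vertex 4 has neighbors [0, 1, 6], degree = 3.
Handshaking lemma: 2 * 10 = 20.
A tree on 10 vertices has 9 edges. This graph has 10 edges (1 extra). Not a tree.
Diameter (longest shortest path) = 5.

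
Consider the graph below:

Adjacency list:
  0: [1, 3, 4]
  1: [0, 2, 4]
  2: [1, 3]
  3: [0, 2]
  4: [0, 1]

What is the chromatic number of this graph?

The graph has a maximum clique of size 3 (lower bound on chromatic number).
A valid 3-coloring: {0: 0, 1: 1, 2: 0, 3: 1, 4: 2}.
Chromatic number = 3.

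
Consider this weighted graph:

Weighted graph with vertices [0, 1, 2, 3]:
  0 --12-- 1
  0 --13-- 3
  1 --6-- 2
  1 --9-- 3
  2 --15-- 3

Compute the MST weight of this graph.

Applying Kruskal's algorithm (sort edges by weight, add if no cycle):
  Add (1,2) w=6
  Add (1,3) w=9
  Add (0,1) w=12
  Skip (0,3) w=13 (creates cycle)
  Skip (2,3) w=15 (creates cycle)
MST weight = 27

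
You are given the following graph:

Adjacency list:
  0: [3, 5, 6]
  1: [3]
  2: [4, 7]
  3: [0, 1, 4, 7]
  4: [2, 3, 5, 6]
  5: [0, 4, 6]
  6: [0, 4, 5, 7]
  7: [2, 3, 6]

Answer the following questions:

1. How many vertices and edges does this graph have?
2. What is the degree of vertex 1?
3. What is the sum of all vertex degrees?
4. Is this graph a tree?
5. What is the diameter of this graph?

Count: 8 vertices, 12 edges.
Vertex 1 has neighbors [3], degree = 1.
Handshaking lemma: 2 * 12 = 24.
A tree on 8 vertices has 7 edges. This graph has 12 edges (5 extra). Not a tree.
Diameter (longest shortest path) = 3.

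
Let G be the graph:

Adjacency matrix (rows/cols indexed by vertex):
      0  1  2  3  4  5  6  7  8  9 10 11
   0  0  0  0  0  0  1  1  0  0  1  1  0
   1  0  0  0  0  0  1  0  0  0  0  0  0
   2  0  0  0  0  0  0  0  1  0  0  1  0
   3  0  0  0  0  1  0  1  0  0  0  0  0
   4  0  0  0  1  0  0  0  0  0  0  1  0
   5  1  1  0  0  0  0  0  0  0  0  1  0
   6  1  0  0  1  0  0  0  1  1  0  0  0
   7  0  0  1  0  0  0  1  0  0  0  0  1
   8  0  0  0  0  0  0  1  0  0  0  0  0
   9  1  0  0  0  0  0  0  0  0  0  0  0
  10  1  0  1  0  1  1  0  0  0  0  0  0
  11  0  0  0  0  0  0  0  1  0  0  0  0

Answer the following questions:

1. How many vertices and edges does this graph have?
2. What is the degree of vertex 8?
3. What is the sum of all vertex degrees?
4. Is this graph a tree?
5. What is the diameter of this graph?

Count: 12 vertices, 14 edges.
Vertex 8 has neighbors [6], degree = 1.
Handshaking lemma: 2 * 14 = 28.
A tree on 12 vertices has 11 edges. This graph has 14 edges (3 extra). Not a tree.
Diameter (longest shortest path) = 5.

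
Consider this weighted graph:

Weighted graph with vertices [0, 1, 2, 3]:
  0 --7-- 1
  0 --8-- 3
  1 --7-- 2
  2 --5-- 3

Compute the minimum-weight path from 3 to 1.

Using Dijkstra's algorithm from vertex 3:
Shortest path: 3 -> 2 -> 1
Total weight: 5 + 7 = 12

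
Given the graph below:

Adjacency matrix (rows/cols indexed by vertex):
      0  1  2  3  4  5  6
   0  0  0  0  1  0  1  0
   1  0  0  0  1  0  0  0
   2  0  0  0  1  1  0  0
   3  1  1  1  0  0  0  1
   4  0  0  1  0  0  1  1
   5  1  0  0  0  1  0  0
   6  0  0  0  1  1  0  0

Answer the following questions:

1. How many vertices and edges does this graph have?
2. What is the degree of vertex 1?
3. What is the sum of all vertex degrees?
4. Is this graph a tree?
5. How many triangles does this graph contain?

Count: 7 vertices, 8 edges.
Vertex 1 has neighbors [3], degree = 1.
Handshaking lemma: 2 * 8 = 16.
A tree on 7 vertices has 6 edges. This graph has 8 edges (2 extra). Not a tree.
Number of triangles = 0.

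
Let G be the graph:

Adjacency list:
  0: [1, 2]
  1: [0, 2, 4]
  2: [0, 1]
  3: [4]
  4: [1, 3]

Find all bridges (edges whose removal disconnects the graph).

A bridge is an edge whose removal increases the number of connected components.
Bridges found: (1,4), (3,4)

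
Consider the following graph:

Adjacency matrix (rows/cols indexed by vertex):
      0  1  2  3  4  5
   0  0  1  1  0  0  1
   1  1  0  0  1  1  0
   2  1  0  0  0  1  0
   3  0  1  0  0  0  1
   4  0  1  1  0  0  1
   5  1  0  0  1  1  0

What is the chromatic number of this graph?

The graph has a maximum clique of size 2 (lower bound on chromatic number).
A valid 2-coloring: {0: 0, 1: 1, 2: 1, 3: 0, 4: 0, 5: 1}.
Chromatic number = 2.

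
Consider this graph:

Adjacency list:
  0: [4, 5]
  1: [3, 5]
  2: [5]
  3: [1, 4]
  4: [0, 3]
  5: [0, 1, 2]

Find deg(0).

Vertex 0 has neighbors [4, 5], so deg(0) = 2.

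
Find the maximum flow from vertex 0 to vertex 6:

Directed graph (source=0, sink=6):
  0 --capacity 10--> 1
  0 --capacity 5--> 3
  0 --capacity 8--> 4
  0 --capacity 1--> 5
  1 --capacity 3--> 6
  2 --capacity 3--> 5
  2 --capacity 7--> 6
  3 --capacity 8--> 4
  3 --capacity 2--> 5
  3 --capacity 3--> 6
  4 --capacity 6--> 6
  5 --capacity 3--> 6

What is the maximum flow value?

Computing max flow:
  Flow on (0->1): 3/10
  Flow on (0->3): 5/5
  Flow on (0->4): 6/8
  Flow on (0->5): 1/1
  Flow on (1->6): 3/3
  Flow on (3->5): 2/2
  Flow on (3->6): 3/3
  Flow on (4->6): 6/6
  Flow on (5->6): 3/3
Maximum flow = 15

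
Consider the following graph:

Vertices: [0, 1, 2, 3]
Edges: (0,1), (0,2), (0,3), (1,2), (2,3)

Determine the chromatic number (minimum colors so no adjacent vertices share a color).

The graph has a maximum clique of size 3 (lower bound on chromatic number).
A valid 3-coloring: {0: 0, 1: 2, 2: 1, 3: 2}.
Chromatic number = 3.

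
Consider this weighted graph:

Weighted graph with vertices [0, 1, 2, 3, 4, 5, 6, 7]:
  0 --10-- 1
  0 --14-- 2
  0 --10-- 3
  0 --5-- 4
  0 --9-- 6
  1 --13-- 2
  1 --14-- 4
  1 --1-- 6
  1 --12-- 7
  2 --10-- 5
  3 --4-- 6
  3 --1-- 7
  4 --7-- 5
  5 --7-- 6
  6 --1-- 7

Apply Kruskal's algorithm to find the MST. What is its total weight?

Applying Kruskal's algorithm (sort edges by weight, add if no cycle):
  Add (1,6) w=1
  Add (3,7) w=1
  Add (6,7) w=1
  Skip (3,6) w=4 (creates cycle)
  Add (0,4) w=5
  Add (4,5) w=7
  Add (5,6) w=7
  Skip (0,6) w=9 (creates cycle)
  Skip (0,3) w=10 (creates cycle)
  Skip (0,1) w=10 (creates cycle)
  Add (2,5) w=10
  Skip (1,7) w=12 (creates cycle)
  Skip (1,2) w=13 (creates cycle)
  Skip (0,2) w=14 (creates cycle)
  Skip (1,4) w=14 (creates cycle)
MST weight = 32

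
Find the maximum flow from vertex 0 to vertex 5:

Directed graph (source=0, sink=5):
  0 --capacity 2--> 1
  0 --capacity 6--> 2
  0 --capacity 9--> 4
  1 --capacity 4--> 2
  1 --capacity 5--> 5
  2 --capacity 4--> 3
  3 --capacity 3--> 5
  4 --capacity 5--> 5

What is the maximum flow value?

Computing max flow:
  Flow on (0->1): 2/2
  Flow on (0->2): 3/6
  Flow on (0->4): 5/9
  Flow on (1->5): 2/5
  Flow on (2->3): 3/4
  Flow on (3->5): 3/3
  Flow on (4->5): 5/5
Maximum flow = 10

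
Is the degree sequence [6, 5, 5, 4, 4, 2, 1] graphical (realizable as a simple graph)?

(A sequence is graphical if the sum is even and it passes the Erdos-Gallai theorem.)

Sum of degrees = 27. Sum is odd, so the sequence is NOT graphical.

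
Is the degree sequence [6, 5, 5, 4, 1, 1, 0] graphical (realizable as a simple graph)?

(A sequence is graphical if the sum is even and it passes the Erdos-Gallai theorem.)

Sum of degrees = 22. Sum is even but fails Erdos-Gallai. The sequence is NOT graphical.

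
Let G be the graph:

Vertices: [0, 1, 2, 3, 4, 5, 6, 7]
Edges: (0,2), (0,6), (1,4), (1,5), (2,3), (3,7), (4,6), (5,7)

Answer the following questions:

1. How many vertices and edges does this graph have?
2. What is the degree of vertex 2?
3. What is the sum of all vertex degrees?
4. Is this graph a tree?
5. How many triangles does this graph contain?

Count: 8 vertices, 8 edges.
Vertex 2 has neighbors [0, 3], degree = 2.
Handshaking lemma: 2 * 8 = 16.
A tree on 8 vertices has 7 edges. This graph has 8 edges (1 extra). Not a tree.
Number of triangles = 0.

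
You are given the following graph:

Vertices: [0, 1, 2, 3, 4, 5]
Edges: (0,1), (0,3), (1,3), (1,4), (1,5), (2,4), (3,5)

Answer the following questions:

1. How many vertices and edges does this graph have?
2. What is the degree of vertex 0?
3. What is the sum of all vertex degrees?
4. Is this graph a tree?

Count: 6 vertices, 7 edges.
Vertex 0 has neighbors [1, 3], degree = 2.
Handshaking lemma: 2 * 7 = 14.
A tree on 6 vertices has 5 edges. This graph has 7 edges (2 extra). Not a tree.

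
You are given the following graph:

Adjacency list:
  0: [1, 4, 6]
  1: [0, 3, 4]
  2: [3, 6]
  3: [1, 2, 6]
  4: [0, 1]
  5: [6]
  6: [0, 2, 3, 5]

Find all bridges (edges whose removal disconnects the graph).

A bridge is an edge whose removal increases the number of connected components.
Bridges found: (5,6)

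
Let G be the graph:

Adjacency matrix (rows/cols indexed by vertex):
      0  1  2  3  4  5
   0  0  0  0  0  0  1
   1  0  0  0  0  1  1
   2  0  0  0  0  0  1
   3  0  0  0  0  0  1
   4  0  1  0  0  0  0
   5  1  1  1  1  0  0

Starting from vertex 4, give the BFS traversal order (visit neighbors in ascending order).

BFS from vertex 4 (neighbors processed in ascending order):
Visit order: 4, 1, 5, 0, 2, 3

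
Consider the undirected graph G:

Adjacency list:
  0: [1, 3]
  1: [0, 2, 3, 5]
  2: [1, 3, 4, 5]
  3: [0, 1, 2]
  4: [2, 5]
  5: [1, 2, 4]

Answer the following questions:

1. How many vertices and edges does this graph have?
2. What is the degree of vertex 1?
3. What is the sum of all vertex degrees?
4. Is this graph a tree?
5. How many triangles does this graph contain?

Count: 6 vertices, 9 edges.
Vertex 1 has neighbors [0, 2, 3, 5], degree = 4.
Handshaking lemma: 2 * 9 = 18.
A tree on 6 vertices has 5 edges. This graph has 9 edges (4 extra). Not a tree.
Number of triangles = 4.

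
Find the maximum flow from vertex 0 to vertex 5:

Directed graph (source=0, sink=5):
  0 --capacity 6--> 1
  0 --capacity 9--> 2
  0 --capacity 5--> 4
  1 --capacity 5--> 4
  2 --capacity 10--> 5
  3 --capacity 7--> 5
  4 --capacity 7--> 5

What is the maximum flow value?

Computing max flow:
  Flow on (0->1): 5/6
  Flow on (0->2): 9/9
  Flow on (0->4): 2/5
  Flow on (1->4): 5/5
  Flow on (2->5): 9/10
  Flow on (4->5): 7/7
Maximum flow = 16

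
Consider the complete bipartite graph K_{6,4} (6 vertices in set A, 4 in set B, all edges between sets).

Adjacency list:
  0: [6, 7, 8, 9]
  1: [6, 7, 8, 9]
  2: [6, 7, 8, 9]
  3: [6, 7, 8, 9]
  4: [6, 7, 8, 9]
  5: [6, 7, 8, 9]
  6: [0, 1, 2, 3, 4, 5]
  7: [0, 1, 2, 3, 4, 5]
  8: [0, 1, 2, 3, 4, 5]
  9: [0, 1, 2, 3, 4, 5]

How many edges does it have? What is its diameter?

K_{6,4} has 6 * 4 = 24 edges.
Any vertex reaches any opposite-side vertex in 1 step; same-side vertices reach in 2 steps via any opposite-side vertex.
Diameter = 2.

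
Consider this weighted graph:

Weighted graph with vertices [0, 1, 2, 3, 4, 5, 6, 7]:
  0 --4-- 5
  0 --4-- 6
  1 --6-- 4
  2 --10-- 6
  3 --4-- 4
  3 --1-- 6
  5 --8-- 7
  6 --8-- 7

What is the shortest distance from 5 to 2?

Using Dijkstra's algorithm from vertex 5:
Shortest path: 5 -> 0 -> 6 -> 2
Total weight: 4 + 4 + 10 = 18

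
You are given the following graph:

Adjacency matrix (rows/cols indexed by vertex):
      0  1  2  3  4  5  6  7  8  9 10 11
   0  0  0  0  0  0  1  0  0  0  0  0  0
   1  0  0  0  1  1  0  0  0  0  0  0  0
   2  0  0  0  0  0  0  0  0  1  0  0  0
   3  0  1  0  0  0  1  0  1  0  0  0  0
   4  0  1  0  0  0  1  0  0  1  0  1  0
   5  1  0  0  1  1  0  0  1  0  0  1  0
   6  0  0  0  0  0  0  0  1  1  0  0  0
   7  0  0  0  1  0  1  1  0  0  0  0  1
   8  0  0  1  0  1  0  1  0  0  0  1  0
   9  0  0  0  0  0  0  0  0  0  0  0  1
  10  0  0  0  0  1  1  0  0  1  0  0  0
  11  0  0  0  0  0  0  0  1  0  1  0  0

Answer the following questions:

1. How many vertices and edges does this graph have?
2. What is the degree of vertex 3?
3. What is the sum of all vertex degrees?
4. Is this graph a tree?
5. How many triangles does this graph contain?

Count: 12 vertices, 16 edges.
Vertex 3 has neighbors [1, 5, 7], degree = 3.
Handshaking lemma: 2 * 16 = 32.
A tree on 12 vertices has 11 edges. This graph has 16 edges (5 extra). Not a tree.
Number of triangles = 3.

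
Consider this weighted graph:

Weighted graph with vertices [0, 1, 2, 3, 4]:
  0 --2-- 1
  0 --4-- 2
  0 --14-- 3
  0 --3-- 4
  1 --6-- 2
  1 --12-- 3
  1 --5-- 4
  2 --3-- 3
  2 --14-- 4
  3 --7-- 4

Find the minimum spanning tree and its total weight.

Applying Kruskal's algorithm (sort edges by weight, add if no cycle):
  Add (0,1) w=2
  Add (0,4) w=3
  Add (2,3) w=3
  Add (0,2) w=4
  Skip (1,4) w=5 (creates cycle)
  Skip (1,2) w=6 (creates cycle)
  Skip (3,4) w=7 (creates cycle)
  Skip (1,3) w=12 (creates cycle)
  Skip (0,3) w=14 (creates cycle)
  Skip (2,4) w=14 (creates cycle)
MST weight = 12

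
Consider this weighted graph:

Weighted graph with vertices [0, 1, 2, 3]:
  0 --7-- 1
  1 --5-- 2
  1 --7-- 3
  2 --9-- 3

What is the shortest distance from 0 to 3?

Using Dijkstra's algorithm from vertex 0:
Shortest path: 0 -> 1 -> 3
Total weight: 7 + 7 = 14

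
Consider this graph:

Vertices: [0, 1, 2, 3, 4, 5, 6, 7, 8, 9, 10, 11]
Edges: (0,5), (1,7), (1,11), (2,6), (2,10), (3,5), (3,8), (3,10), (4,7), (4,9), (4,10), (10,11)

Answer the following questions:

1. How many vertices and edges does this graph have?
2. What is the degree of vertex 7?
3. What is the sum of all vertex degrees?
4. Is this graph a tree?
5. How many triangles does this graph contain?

Count: 12 vertices, 12 edges.
Vertex 7 has neighbors [1, 4], degree = 2.
Handshaking lemma: 2 * 12 = 24.
A tree on 12 vertices has 11 edges. This graph has 12 edges (1 extra). Not a tree.
Number of triangles = 0.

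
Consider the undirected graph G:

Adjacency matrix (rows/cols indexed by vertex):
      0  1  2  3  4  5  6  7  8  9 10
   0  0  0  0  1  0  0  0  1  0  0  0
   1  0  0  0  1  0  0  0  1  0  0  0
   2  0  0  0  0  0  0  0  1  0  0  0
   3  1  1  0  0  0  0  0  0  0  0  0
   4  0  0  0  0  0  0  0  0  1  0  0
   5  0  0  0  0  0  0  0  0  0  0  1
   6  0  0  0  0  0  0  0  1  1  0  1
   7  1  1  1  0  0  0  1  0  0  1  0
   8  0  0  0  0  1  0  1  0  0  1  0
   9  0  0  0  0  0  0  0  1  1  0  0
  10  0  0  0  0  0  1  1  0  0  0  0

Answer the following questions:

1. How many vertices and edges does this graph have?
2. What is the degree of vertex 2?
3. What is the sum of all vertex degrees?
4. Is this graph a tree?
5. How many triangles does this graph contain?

Count: 11 vertices, 12 edges.
Vertex 2 has neighbors [7], degree = 1.
Handshaking lemma: 2 * 12 = 24.
A tree on 11 vertices has 10 edges. This graph has 12 edges (2 extra). Not a tree.
Number of triangles = 0.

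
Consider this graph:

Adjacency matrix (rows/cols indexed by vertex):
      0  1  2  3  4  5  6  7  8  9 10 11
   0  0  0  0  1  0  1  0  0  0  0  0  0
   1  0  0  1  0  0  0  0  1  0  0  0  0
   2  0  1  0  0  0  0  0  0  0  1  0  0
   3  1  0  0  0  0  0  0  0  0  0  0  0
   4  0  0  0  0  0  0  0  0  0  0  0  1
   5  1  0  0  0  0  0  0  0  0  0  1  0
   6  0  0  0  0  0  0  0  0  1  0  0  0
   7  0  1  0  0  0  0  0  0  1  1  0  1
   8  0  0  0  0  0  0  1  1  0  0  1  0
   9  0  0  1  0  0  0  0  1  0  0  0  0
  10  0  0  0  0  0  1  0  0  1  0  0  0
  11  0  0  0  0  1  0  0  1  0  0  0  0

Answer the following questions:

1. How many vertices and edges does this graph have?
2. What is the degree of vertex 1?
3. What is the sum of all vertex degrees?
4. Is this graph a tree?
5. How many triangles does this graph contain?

Count: 12 vertices, 12 edges.
Vertex 1 has neighbors [2, 7], degree = 2.
Handshaking lemma: 2 * 12 = 24.
A tree on 12 vertices has 11 edges. This graph has 12 edges (1 extra). Not a tree.
Number of triangles = 0.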